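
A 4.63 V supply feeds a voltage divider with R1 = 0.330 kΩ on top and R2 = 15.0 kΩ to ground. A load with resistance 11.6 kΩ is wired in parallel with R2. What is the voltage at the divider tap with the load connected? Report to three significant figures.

V_out ≈ 4.41 V

The load sits in parallel with R2: R2‖R_L = (15000 × 11600) / (15000 + 11600) = 6541 Ω.
V_out = 4.63 × 6541 / (330 + 6541) = 4.63 × 6541/6871 = 4.41 V.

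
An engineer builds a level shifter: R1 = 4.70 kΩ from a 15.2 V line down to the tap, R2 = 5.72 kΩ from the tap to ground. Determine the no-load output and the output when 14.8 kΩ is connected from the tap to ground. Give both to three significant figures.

Unloaded: 8.34 V; loaded: 7.11 V

Open-circuit: V = 15.2 × 5.72/(4.70 + 5.72) = 8.34 V.
With the load, R2 becomes R2‖R_L = 4.126 kΩ, so V = 15.2 × 4.126/8.826 = 7.11 V.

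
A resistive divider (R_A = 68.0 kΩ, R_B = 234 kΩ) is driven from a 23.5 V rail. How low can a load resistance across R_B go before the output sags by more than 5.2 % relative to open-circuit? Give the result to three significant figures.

R_L(min) ≈ 961 kΩ

Output resistance R_th = R_A‖R_B = (68.0 × 234)/302.0 = 52.69 kΩ.
The fractional drop is R_th/(R_th + R_L); requiring this ≤ 0.0520 gives R_L ≥ R_th(1/0.0520 − 1) = 52.69 × 18.23 = 961 kΩ.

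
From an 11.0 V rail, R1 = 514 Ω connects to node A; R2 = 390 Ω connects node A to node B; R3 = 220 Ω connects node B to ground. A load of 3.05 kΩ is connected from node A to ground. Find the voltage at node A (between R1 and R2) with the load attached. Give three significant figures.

Below node A the series string R2+R3 = 610.0 Ω sits in parallel with the 3050 Ω load: 508.3 Ω.
V_A = 11.0 × 508.3/(514 + 508.3) = 5.47 V.

V ≈ 5.47 V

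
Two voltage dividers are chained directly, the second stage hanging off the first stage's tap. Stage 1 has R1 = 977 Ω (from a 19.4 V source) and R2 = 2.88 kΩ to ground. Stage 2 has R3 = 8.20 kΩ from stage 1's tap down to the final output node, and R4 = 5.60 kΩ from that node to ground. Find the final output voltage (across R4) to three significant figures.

Stage 2 presents R3+R4 = 13800 Ω as a load on stage 1's tap.
Stage 1's lower leg becomes R2‖(R3+R4) = 2383 Ω, so V_mid = 19.4 × 2383/3360 = 13.76 V.
Stage 2 is itself unloaded: V_out = V_mid × R4/(R3+R4) = 13.76 × 5600/13800 = 5.58 V.

V_out ≈ 5.58 V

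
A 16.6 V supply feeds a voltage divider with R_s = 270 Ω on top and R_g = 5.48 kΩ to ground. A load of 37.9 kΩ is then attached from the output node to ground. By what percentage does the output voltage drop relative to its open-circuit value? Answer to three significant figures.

The divider's output (Thévenin) resistance is R_s‖R_g = 257.3 Ω.
Fractional drop under load = R_th/(R_th + R_L) = 257.3 / (257.3 + 37900) = 0.006744.
So the output falls by 0.674 %.

0.674 %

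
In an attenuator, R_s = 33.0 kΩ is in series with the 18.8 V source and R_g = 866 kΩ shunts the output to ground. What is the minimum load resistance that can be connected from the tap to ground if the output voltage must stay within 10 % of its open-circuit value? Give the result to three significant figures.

R_L(min) ≈ 286 kΩ

Output resistance R_th = R_s‖R_g = (33.0 × 866)/899.0 = 31.79 kΩ.
The fractional drop is R_th/(R_th + R_L); requiring this ≤ 0.100 gives R_L ≥ R_th(1/0.100 − 1) = 31.79 × 9.000 = 286 kΩ.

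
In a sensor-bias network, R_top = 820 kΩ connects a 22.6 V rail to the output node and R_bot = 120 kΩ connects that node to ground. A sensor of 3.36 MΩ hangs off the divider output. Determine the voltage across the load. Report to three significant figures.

V_out ≈ 2.80 V

The load sits in parallel with R_bot: R_bot‖R_L = (120 × 3360) / (120 + 3360) = 115.9 kΩ.
V_out = 22.6 × 115.9 / (820 + 115.9) = 22.6 × 115.9/935.9 = 2.80 V.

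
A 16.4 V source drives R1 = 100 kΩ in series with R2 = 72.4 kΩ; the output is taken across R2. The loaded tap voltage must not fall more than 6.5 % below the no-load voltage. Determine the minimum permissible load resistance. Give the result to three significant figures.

Output resistance R_th = R1‖R2 = (100 × 72.4)/172.4 = 42.00 kΩ.
The fractional drop is R_th/(R_th + R_L); requiring this ≤ 0.0650 gives R_L ≥ R_th(1/0.0650 − 1) = 42.00 × 14.38 = 604 kΩ.

R_L(min) ≈ 604 kΩ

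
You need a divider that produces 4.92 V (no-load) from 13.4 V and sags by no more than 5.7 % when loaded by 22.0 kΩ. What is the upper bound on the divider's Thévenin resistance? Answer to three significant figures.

Loading drop = R_th/(R_th + R_L) ≤ 0.0570, so R_th ≤ R_L · ε/(1−ε) = 22.0 kΩ × 0.0570/0.9430 = 1.33 kΩ.

R_th ≤ 1.33 kΩ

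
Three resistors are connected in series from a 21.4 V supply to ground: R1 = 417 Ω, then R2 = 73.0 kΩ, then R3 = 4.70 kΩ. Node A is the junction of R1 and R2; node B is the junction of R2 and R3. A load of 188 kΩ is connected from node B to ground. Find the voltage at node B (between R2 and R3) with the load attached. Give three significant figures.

V ≈ 1.26 V

At node B, R3 is in parallel with the load: R3‖R_L = 4585 Ω.
Below node A the resistance is R2 + (R3‖R_L) = 77590 Ω, so V_A = 21.4 × 77590/78000 = 21.29 V.
Then V_B = V_A × (R3‖R_L)/(R2 + R3‖R_L) = 21.29 × 4585/77590 = 1.26 V.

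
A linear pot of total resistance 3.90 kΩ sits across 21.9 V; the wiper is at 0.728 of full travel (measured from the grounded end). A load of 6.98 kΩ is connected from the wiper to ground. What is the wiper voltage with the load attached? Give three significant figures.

V ≈ 14.4 V

The wiper splits the pot into (1−α)R = 1.061 kΩ above and αR = 2.839 kΩ below.
Lower section ‖ load = 2.018 kΩ.
V_wiper = 21.9 × 2.018/(1.061 + 2.018) = 14.4 V.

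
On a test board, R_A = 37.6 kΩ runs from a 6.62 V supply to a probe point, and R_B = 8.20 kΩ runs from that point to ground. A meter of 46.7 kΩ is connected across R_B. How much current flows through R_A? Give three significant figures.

I ≈ 0.149 mA

R_B‖R_L = 6.975 kΩ, so the source sees R_A + R_B‖R_L = 44.58 kΩ.
I = 6.62 V / 44.58 kΩ = 0.149 mA.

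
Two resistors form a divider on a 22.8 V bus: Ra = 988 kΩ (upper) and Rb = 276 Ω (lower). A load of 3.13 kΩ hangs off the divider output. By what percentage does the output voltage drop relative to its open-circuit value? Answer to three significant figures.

8.10 %

The divider's output (Thévenin) resistance is Ra‖Rb = 275.9 Ω.
Fractional drop under load = R_th/(R_th + R_L) = 275.9 / (275.9 + 3130) = 0.08101.
So the output falls by 8.10 %.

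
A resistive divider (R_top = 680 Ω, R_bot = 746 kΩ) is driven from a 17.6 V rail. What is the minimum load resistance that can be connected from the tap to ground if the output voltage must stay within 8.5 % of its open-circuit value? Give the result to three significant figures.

R_L(min) ≈ 7.31 kΩ

Output resistance R_th = R_top‖R_bot = (680 × 746000)/746700 = 679.4 Ω.
The fractional drop is R_th/(R_th + R_L); requiring this ≤ 0.0850 gives R_L ≥ R_th(1/0.0850 − 1) = 679.4 × 10.76 = 7.31 kΩ.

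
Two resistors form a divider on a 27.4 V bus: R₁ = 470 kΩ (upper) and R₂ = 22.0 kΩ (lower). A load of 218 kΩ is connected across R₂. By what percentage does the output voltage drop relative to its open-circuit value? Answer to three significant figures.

8.79 %

Unloaded V = 27.4 × 22.0/492.0 = 1.2252 V.
Loaded: R₂‖R_L = 19.98 kΩ, giving V = 27.4 × 19.98/490.0 = 1.1175 V.
Drop = (1.2252 − 1.1175) / 1.2252 = 8.79 %.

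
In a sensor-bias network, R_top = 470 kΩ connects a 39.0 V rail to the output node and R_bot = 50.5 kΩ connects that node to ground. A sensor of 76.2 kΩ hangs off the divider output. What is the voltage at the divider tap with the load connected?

The load sits in parallel with R_bot: R_bot‖R_L = (50.5 × 76.2) / (50.5 + 76.2) = 30.37 kΩ.
V_out = 39.0 × 30.37 / (470 + 30.37) = 39.0 × 30.37/500.4 = 2.37 V.

V_out ≈ 2.37 V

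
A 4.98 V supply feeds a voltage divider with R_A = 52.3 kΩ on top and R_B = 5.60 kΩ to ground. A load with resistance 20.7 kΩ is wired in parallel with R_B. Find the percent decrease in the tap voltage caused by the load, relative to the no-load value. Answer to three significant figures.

19.6 %

The divider's output (Thévenin) resistance is R_A‖R_B = 5.058 kΩ.
Fractional drop under load = R_th/(R_th + R_L) = 5.058 / (5.058 + 20.7) = 0.1964.
So the output falls by 19.6 %.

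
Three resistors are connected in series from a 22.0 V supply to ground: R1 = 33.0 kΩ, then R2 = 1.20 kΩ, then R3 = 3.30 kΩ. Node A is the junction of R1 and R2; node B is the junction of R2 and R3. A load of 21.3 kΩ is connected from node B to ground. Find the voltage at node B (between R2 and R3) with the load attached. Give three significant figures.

At node B, R3 is in parallel with the load: R3‖R_L = 2.857 kΩ.
Below node A the resistance is R2 + (R3‖R_L) = 4.057 kΩ, so V_A = 22.0 × 4.057/37.06 = 2.409 V.
Then V_B = V_A × (R3‖R_L)/(R2 + R3‖R_L) = 2.409 × 2.857/4.057 = 1.70 V.

V ≈ 1.70 V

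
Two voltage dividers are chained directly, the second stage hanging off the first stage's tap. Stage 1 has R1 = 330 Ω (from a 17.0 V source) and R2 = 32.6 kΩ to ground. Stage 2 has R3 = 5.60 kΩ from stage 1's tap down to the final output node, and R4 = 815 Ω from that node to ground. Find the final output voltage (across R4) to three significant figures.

V_out ≈ 2.03 V

Stage 2 presents R3+R4 = 6415 Ω as a load on stage 1's tap.
Stage 1's lower leg becomes R2‖(R3+R4) = 5360 Ω, so V_mid = 17.0 × 5360/5690 = 16.01 V.
Stage 2 is itself unloaded: V_out = V_mid × R4/(R3+R4) = 16.01 × 815/6415 = 2.03 V.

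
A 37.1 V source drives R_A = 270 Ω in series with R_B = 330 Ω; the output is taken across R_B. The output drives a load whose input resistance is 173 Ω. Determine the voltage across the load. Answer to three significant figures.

V_out ≈ 11.0 V

The load sits in parallel with R_B: R_B‖R_L = (330 × 173) / (330 + 173) = 113.5 Ω.
V_out = 37.1 × 113.5 / (270 + 113.5) = 37.1 × 113.5/383.5 = 11.0 V.
(Unloaded it would have been 20.4 V.)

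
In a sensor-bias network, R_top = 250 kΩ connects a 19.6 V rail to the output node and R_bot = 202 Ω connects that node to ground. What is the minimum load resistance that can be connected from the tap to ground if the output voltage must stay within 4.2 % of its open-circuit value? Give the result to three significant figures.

R_L(min) ≈ 4.60 kΩ

Output resistance R_th = R_top‖R_bot = (250000 × 202)/250200 = 201.8 Ω.
The fractional drop is R_th/(R_th + R_L); requiring this ≤ 0.0420 gives R_L ≥ R_th(1/0.0420 − 1) = 201.8 × 22.81 = 4.60 kΩ.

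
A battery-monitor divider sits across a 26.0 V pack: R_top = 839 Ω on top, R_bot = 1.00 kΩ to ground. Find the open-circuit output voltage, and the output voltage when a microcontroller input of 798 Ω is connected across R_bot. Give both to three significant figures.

Open-circuit: V = 26.0 × 1000/(839 + 1000) = 14.1 V.
With the load, R_bot becomes R_bot‖R_L = 443.8 Ω, so V = 26.0 × 443.8/1283 = 9.00 V.

Unloaded: 14.1 V; loaded: 9.00 V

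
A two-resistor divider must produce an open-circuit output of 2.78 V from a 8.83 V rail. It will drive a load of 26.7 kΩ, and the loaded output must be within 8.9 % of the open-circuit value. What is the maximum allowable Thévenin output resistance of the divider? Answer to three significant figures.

Loading drop = R_th/(R_th + R_L) ≤ 0.0890, so R_th ≤ R_L · ε/(1−ε) = 26.7 kΩ × 0.0890/0.9110 = 2.61 kΩ.

R_th ≤ 2.61 kΩ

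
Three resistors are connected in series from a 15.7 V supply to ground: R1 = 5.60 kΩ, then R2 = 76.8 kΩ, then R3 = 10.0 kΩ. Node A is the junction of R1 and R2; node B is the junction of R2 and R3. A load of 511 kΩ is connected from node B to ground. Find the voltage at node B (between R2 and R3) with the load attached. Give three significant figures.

V ≈ 1.67 V

At node B, R3 is in parallel with the load: R3‖R_L = 9.808 kΩ.
Below node A the resistance is R2 + (R3‖R_L) = 86.61 kΩ, so V_A = 15.7 × 86.61/92.21 = 14.75 V.
Then V_B = V_A × (R3‖R_L)/(R2 + R3‖R_L) = 14.75 × 9.808/86.61 = 1.67 V.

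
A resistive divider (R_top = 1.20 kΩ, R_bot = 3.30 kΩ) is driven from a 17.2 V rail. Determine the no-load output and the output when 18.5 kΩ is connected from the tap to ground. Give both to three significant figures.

Open-circuit: V = 17.2 × 3.30/(1.20 + 3.30) = 12.6 V.
With the load, R_bot becomes R_bot‖R_L = 2.800 kΩ, so V = 17.2 × 2.800/4.000 = 12.0 V.

Unloaded: 12.6 V; loaded: 12.0 V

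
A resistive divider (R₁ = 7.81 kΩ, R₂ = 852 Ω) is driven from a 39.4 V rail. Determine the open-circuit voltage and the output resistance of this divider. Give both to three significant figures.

V_th = 3.88 V, R_th = 768 Ω

V_th is the open-circuit tap voltage: 39.4 × 852/(7810 + 852) = 3.88 V.
With the supply zeroed, R₁ and R₂ appear in parallel from the tap: R_th = R₁‖R₂ = (7810 × 852)/8662 = 768 Ω.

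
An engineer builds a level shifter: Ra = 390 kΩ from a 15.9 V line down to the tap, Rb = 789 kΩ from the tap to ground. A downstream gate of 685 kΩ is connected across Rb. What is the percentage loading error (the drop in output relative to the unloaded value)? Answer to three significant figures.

The divider's output (Thévenin) resistance is Ra‖Rb = 261.0 kΩ.
Fractional drop under load = R_th/(R_th + R_L) = 261.0 / (261.0 + 685) = 0.2759.
So the output falls by 27.6 %.

27.6 %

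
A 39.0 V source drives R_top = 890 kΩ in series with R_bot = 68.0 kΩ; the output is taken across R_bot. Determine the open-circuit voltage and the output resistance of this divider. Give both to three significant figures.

V_th is the open-circuit tap voltage: 39.0 × 68.0/(890 + 68.0) = 2.77 V.
With the supply zeroed, R_top and R_bot appear in parallel from the tap: R_th = R_top‖R_bot = (890 × 68.0)/958.0 = 63.2 kΩ.

V_th = 2.77 V, R_th = 63.2 kΩ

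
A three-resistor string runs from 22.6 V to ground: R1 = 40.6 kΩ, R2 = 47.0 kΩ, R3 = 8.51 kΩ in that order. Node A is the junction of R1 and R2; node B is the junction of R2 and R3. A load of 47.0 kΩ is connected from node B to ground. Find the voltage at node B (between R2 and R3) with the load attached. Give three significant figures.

V ≈ 1.72 V

At node B, R3 is in parallel with the load: R3‖R_L = 7.205 kΩ.
Below node A the resistance is R2 + (R3‖R_L) = 54.21 kΩ, so V_A = 22.6 × 54.21/94.81 = 12.92 V.
Then V_B = V_A × (R3‖R_L)/(R2 + R3‖R_L) = 12.92 × 7.205/54.21 = 1.72 V.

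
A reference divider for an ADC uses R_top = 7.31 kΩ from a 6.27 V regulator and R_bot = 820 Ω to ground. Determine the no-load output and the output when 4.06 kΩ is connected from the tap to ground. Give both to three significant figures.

Open-circuit: V = 6.27 × 820/(7310 + 820) = 0.632 V.
With the load, R_bot becomes R_bot‖R_L = 682.2 Ω, so V = 6.27 × 682.2/7992 = 0.535 V.

Unloaded: 0.632 V; loaded: 0.535 V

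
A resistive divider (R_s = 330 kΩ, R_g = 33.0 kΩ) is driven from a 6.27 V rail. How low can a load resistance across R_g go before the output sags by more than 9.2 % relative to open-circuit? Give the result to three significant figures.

Output resistance R_th = R_s‖R_g = (330 × 33.0)/363.0 = 30.00 kΩ.
The fractional drop is R_th/(R_th + R_L); requiring this ≤ 0.0920 gives R_L ≥ R_th(1/0.0920 − 1) = 30.00 × 9.870 = 296 kΩ.

R_L(min) ≈ 296 kΩ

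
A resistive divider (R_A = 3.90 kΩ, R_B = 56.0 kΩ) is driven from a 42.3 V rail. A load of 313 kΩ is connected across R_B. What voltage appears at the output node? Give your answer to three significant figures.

V_out ≈ 39.1 V

The load sits in parallel with R_B: R_B‖R_L = (56.0 × 313) / (56.0 + 313) = 47.50 kΩ.
V_out = 42.3 × 47.50 / (3.90 + 47.50) = 42.3 × 47.50/51.40 = 39.1 V.
(Unloaded it would have been 39.5 V.)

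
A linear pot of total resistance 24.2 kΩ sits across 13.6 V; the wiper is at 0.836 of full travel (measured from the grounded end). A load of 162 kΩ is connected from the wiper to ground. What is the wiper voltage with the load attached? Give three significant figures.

The wiper splits the pot into (1−α)R = 3.969 kΩ above and αR = 20.23 kΩ below.
Lower section ‖ load = 17.99 kΩ.
V_wiper = 13.6 × 17.99/(3.969 + 17.99) = 11.1 V.

V ≈ 11.1 V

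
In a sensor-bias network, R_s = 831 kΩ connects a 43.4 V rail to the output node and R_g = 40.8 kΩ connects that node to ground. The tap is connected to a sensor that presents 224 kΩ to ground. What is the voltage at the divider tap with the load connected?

The load sits in parallel with R_g: R_g‖R_L = (40.8 × 224) / (40.8 + 224) = 34.51 kΩ.
V_out = 43.4 × 34.51 / (831 + 34.51) = 43.4 × 34.51/865.5 = 1.73 V.

V_out ≈ 1.73 V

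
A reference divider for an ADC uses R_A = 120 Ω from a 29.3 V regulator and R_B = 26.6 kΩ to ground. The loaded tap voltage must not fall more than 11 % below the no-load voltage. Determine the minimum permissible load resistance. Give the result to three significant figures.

Output resistance R_th = R_A‖R_B = (120 × 26600)/26720 = 119.5 Ω.
The fractional drop is R_th/(R_th + R_L); requiring this ≤ 0.110 gives R_L ≥ R_th(1/0.110 − 1) = 119.5 × 8.091 = 967 Ω.

R_L(min) ≈ 967 Ω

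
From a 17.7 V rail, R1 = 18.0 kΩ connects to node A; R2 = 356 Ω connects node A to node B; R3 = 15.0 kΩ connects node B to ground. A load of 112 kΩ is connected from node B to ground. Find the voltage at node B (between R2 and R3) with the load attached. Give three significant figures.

V ≈ 7.41 V

At node B, R3 is in parallel with the load: R3‖R_L = 13230 Ω.
Below node A the resistance is R2 + (R3‖R_L) = 13580 Ω, so V_A = 17.7 × 13580/31580 = 7.613 V.
Then V_B = V_A × (R3‖R_L)/(R2 + R3‖R_L) = 7.613 × 13230/13580 = 7.41 V.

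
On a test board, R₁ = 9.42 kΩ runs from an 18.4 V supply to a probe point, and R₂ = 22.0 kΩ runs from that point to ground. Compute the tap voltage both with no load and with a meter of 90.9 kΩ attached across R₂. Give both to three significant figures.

Open-circuit: V = 18.4 × 22.0/(9.42 + 22.0) = 12.9 V.
With the load, R₂ becomes R₂‖R_L = 17.71 kΩ, so V = 18.4 × 17.71/27.13 = 12.0 V.

Unloaded: 12.9 V; loaded: 12.0 V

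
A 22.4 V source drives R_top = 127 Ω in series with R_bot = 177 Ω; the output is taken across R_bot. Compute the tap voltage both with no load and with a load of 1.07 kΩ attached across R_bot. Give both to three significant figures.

Open-circuit: V = 22.4 × 177/(127 + 177) = 13.0 V.
With the load, R_bot becomes R_bot‖R_L = 151.9 Ω, so V = 22.4 × 151.9/278.9 = 12.2 V.

Unloaded: 13.0 V; loaded: 12.2 V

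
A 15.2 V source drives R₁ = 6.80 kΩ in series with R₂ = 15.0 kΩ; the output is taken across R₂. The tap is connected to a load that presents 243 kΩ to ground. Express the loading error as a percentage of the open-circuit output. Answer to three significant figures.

The divider's output (Thévenin) resistance is R₁‖R₂ = 4.679 kΩ.
Fractional drop under load = R_th/(R_th + R_L) = 4.679 / (4.679 + 243) = 0.01889.
So the output falls by 1.89 %.

1.89 %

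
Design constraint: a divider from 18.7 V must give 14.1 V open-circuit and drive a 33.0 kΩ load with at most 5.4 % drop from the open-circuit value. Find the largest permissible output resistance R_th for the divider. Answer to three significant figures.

R_th ≤ 1.88 kΩ

Loading drop = R_th/(R_th + R_L) ≤ 0.0540, so R_th ≤ R_L · ε/(1−ε) = 33.0 kΩ × 0.0540/0.9460 = 1.88 kΩ.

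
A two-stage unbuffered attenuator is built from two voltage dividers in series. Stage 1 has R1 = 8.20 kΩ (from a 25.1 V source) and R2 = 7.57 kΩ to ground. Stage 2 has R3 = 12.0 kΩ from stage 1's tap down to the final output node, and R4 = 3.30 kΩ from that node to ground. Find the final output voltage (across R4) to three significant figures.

V_out ≈ 2.07 V

Stage 2 presents R3+R4 = 15.30 kΩ as a load on stage 1's tap.
Stage 1's lower leg becomes R2‖(R3+R4) = 5.064 kΩ, so V_mid = 25.1 × 5.064/13.26 = 9.583 V.
Stage 2 is itself unloaded: V_out = V_mid × R4/(R3+R4) = 9.583 × 3.30/15.30 = 2.07 V.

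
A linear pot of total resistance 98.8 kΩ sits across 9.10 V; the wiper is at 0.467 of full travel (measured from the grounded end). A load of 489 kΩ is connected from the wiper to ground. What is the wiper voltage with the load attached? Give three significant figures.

The wiper splits the pot into (1−α)R = 52.66 kΩ above and αR = 46.14 kΩ below.
Lower section ‖ load = 42.16 kΩ.
V_wiper = 9.10 × 42.16/(52.66 + 42.16) = 4.05 V.

V ≈ 4.05 V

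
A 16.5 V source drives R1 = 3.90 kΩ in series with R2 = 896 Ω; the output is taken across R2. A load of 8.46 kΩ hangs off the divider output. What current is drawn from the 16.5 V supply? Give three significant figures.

R2‖R_L = 810.2 Ω, so the source sees R1 + R2‖R_L = 4710 Ω.
I = 16.5 V / 4710 Ω = 3.50 mA.

I ≈ 3.50 mA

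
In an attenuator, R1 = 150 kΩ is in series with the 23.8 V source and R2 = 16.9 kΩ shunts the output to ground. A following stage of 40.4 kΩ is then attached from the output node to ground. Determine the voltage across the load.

The load sits in parallel with R2: R2‖R_L = (16.9 × 40.4) / (16.9 + 40.4) = 11.92 kΩ.
V_out = 23.8 × 11.92 / (150 + 11.92) = 23.8 × 11.92/161.9 = 1.75 V.

V_out ≈ 1.75 V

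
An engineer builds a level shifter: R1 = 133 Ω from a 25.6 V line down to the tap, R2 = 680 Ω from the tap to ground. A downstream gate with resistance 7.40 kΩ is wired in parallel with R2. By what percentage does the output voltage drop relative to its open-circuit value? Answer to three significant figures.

1.48 %

The divider's output (Thévenin) resistance is R1‖R2 = 111.2 Ω.
Fractional drop under load = R_th/(R_th + R_L) = 111.2 / (111.2 + 7400) = 0.01481.
So the output falls by 1.48 %.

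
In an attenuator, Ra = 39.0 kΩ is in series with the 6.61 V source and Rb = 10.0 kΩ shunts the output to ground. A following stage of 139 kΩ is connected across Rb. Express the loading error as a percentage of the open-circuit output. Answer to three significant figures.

5.42 %

The divider's output (Thévenin) resistance is Ra‖Rb = 7.959 kΩ.
Fractional drop under load = R_th/(R_th + R_L) = 7.959 / (7.959 + 139) = 0.05416.
So the output falls by 5.42 %.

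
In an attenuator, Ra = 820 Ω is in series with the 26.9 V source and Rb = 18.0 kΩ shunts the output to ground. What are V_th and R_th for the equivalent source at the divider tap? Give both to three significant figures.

V_th = 25.7 V, R_th = 784 Ω

V_th is the open-circuit tap voltage: 26.9 × 18000/(820 + 18000) = 25.7 V.
With the supply zeroed, Ra and Rb appear in parallel from the tap: R_th = Ra‖Rb = (820 × 18000)/18820 = 784 Ω.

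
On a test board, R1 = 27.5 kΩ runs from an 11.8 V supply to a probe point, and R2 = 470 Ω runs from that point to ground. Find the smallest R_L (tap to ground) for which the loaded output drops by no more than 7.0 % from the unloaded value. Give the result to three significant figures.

R_L(min) ≈ 6.14 kΩ

Output resistance R_th = R1‖R2 = (27500 × 470)/27970 = 462.1 Ω.
The fractional drop is R_th/(R_th + R_L); requiring this ≤ 0.0700 gives R_L ≥ R_th(1/0.0700 − 1) = 462.1 × 13.29 = 6.14 kΩ.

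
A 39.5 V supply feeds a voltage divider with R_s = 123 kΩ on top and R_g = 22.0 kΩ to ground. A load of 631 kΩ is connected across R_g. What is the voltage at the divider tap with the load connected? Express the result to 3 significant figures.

The load sits in parallel with R_g: R_g‖R_L = (22.0 × 631) / (22.0 + 631) = 21.26 kΩ.
V_out = 39.5 × 21.26 / (123 + 21.26) = 39.5 × 21.26/144.3 = 5.82 V.
(Unloaded it would have been 5.99 V.)

V_out ≈ 5.82 V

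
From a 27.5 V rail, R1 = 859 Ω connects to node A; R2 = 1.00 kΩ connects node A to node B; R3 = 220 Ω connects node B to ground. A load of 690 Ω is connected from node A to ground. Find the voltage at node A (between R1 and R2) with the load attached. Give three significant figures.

Below node A the series string R2+R3 = 1220 Ω sits in parallel with the 690 Ω load: 440.7 Ω.
V_A = 27.5 × 440.7/(859 + 440.7) = 9.33 V.

V ≈ 9.33 V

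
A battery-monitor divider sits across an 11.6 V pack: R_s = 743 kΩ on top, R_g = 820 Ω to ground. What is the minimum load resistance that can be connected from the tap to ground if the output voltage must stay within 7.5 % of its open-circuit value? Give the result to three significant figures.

R_L(min) ≈ 10.1 kΩ

Output resistance R_th = R_s‖R_g = (743000 × 820)/743800 = 819.1 Ω.
The fractional drop is R_th/(R_th + R_L); requiring this ≤ 0.0750 gives R_L ≥ R_th(1/0.0750 − 1) = 819.1 × 12.33 = 10.1 kΩ.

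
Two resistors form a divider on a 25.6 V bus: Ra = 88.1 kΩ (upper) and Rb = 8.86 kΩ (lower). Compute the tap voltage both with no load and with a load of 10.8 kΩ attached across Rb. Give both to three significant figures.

Unloaded: 2.34 V; loaded: 1.34 V

Open-circuit: V = 25.6 × 8.86/(88.1 + 8.86) = 2.34 V.
With the load, Rb becomes Rb‖R_L = 4.867 kΩ, so V = 25.6 × 4.867/92.97 = 1.34 V.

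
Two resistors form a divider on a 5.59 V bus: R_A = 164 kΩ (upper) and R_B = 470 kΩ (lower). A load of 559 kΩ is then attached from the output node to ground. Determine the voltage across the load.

The load sits in parallel with R_B: R_B‖R_L = (470 × 559) / (470 + 559) = 255.3 kΩ.
V_out = 5.59 × 255.3 / (164 + 255.3) = 5.59 × 255.3/419.3 = 3.40 V.

V_out ≈ 3.40 V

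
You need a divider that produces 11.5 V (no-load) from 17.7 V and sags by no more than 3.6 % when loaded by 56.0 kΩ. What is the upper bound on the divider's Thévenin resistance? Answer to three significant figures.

Loading drop = R_th/(R_th + R_L) ≤ 0.0360, so R_th ≤ R_L · ε/(1−ε) = 56.0 kΩ × 0.0360/0.9640 = 2.09 kΩ.

R_th ≤ 2.09 kΩ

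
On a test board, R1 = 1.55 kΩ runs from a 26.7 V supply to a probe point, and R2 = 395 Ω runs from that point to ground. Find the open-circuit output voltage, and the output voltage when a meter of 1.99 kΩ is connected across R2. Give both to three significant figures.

Unloaded: 5.42 V; loaded: 4.68 V

Open-circuit: V = 26.7 × 395/(1550 + 395) = 5.42 V.
With the load, R2 becomes R2‖R_L = 329.6 Ω, so V = 26.7 × 329.6/1880 = 4.68 V.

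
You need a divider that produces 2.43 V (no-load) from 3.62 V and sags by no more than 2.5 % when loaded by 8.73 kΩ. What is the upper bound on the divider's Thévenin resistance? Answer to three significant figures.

R_th ≤ 224 Ω

Loading drop = R_th/(R_th + R_L) ≤ 0.0250, so R_th ≤ R_L · ε/(1−ε) = 8.73 kΩ × 0.0250/0.9750 = 224 Ω.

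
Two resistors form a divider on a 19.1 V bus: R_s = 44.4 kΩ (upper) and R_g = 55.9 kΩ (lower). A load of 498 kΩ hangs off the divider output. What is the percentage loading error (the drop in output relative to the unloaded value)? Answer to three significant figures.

4.73 %

The divider's output (Thévenin) resistance is R_s‖R_g = 24.75 kΩ.
Fractional drop under load = R_th/(R_th + R_L) = 24.75 / (24.75 + 498) = 0.04734.
So the output falls by 4.73 %.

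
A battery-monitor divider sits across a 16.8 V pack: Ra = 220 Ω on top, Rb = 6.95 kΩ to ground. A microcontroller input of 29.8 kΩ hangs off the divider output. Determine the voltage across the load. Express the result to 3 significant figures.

V_out ≈ 16.2 V

The load sits in parallel with Rb: Rb‖R_L = (6950 × 29800) / (6950 + 29800) = 5636 Ω.
V_out = 16.8 × 5636 / (220 + 5636) = 16.8 × 5636/5856 = 16.2 V.
(Unloaded it would have been 16.3 V.)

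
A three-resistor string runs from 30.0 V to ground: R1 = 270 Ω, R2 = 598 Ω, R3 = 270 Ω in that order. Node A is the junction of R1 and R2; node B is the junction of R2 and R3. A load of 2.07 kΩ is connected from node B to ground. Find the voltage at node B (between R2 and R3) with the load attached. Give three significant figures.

At node B, R3 is in parallel with the load: R3‖R_L = 238.8 Ω.
Below node A the resistance is R2 + (R3‖R_L) = 836.8 Ω, so V_A = 30.0 × 836.8/1107 = 22.68 V.
Then V_B = V_A × (R3‖R_L)/(R2 + R3‖R_L) = 22.68 × 238.8/836.8 = 6.47 V.

V ≈ 6.47 V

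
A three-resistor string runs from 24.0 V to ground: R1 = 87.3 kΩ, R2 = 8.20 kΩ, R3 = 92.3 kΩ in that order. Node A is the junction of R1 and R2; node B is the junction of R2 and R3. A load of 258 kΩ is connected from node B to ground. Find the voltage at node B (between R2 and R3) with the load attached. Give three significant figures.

V ≈ 9.98 V

At node B, R3 is in parallel with the load: R3‖R_L = 67.98 kΩ.
Below node A the resistance is R2 + (R3‖R_L) = 76.18 kΩ, so V_A = 24.0 × 76.18/163.5 = 11.18 V.
Then V_B = V_A × (R3‖R_L)/(R2 + R3‖R_L) = 11.18 × 67.98/76.18 = 9.98 V.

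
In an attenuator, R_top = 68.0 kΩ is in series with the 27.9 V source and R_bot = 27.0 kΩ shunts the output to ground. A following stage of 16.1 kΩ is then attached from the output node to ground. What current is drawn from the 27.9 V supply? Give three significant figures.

R_bot‖R_L = 10.09 kΩ, so the source sees R_top + R_bot‖R_L = 78.09 kΩ.
I = 27.9 V / 78.09 kΩ = 0.357 mA.

I ≈ 0.357 mA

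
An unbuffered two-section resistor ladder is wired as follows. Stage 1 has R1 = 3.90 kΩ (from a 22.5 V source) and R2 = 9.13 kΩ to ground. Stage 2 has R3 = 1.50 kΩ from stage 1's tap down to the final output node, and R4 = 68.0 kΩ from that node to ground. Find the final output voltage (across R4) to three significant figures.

V_out ≈ 14.8 V

Stage 2 presents R3+R4 = 69.50 kΩ as a load on stage 1's tap.
Stage 1's lower leg becomes R2‖(R3+R4) = 8.070 kΩ, so V_mid = 22.5 × 8.070/11.97 = 15.17 V.
Stage 2 is itself unloaded: V_out = V_mid × R4/(R3+R4) = 15.17 × 68.0/69.50 = 14.8 V.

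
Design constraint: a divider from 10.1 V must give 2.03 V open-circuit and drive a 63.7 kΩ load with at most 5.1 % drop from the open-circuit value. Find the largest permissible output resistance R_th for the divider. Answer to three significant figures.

Loading drop = R_th/(R_th + R_L) ≤ 0.0510, so R_th ≤ R_L · ε/(1−ε) = 63.7 kΩ × 0.0510/0.9490 = 3.42 kΩ.

R_th ≤ 3.42 kΩ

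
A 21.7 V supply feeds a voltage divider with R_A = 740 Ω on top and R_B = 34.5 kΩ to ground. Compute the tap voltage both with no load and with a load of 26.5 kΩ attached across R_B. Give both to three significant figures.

Unloaded: 21.2 V; loaded: 20.7 V

Open-circuit: V = 21.7 × 34500/(740 + 34500) = 21.2 V.
With the load, R_B becomes R_B‖R_L = 14990 Ω, so V = 21.7 × 14990/15730 = 20.7 V.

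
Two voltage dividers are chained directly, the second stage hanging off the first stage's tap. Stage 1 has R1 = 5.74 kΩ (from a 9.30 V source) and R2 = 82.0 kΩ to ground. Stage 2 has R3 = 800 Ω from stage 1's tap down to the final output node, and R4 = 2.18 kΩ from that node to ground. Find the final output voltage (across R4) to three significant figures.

Stage 2 presents R3+R4 = 2980 Ω as a load on stage 1's tap.
Stage 1's lower leg becomes R2‖(R3+R4) = 2876 Ω, so V_mid = 9.30 × 2876/8616 = 3.104 V.
Stage 2 is itself unloaded: V_out = V_mid × R4/(R3+R4) = 3.104 × 2180/2980 = 2.27 V.

V_out ≈ 2.27 V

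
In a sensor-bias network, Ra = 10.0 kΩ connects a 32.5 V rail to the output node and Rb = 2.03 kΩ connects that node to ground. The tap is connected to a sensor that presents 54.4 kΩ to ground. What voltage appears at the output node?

The load sits in parallel with Rb: Rb‖R_L = (2.03 × 54.4) / (2.03 + 54.4) = 1.957 kΩ.
V_out = 32.5 × 1.957 / (10.0 + 1.957) = 32.5 × 1.957/11.96 = 5.32 V.

V_out ≈ 5.32 V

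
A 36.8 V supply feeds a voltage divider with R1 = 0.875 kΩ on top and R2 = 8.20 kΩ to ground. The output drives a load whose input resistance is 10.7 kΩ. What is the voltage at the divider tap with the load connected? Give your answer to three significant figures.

The load sits in parallel with R2: R2‖R_L = (8200 × 10700) / (8200 + 10700) = 4642 Ω.
V_out = 36.8 × 4642 / (875 + 4642) = 36.8 × 4642/5517 = 31.0 V.
(Unloaded it would have been 33.3 V.)

V_out ≈ 31.0 V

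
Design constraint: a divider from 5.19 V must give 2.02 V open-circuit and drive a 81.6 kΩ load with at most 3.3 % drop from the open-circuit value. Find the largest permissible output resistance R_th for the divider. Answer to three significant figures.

Loading drop = R_th/(R_th + R_L) ≤ 0.0330, so R_th ≤ R_L · ε/(1−ε) = 81.6 kΩ × 0.0330/0.9670 = 2.78 kΩ.

R_th ≤ 2.78 kΩ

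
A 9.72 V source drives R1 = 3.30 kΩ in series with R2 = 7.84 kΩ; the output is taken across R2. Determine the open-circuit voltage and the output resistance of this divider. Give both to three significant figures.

V_th is the open-circuit tap voltage: 9.72 × 7.84/(3.30 + 7.84) = 6.84 V.
With the supply zeroed, R1 and R2 appear in parallel from the tap: R_th = R1‖R2 = (3.30 × 7.84)/11.14 = 2.32 kΩ.

V_th = 6.84 V, R_th = 2.32 kΩ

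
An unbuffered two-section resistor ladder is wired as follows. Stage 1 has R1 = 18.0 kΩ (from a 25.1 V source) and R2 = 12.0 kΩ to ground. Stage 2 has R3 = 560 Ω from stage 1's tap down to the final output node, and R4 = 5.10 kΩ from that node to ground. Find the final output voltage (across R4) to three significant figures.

Stage 2 presents R3+R4 = 5660 Ω as a load on stage 1's tap.
Stage 1's lower leg becomes R2‖(R3+R4) = 3846 Ω, so V_mid = 25.1 × 3846/21850 = 4.419 V.
Stage 2 is itself unloaded: V_out = V_mid × R4/(R3+R4) = 4.419 × 5100/5660 = 3.98 V.

V_out ≈ 3.98 V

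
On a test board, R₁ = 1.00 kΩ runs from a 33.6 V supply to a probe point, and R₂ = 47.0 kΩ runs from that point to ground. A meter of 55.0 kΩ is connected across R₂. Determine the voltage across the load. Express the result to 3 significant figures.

V_out ≈ 32.3 V

The load sits in parallel with R₂: R₂‖R_L = (47.0 × 55.0) / (47.0 + 55.0) = 25.34 kΩ.
V_out = 33.6 × 25.34 / (1.00 + 25.34) = 33.6 × 25.34/26.34 = 32.3 V.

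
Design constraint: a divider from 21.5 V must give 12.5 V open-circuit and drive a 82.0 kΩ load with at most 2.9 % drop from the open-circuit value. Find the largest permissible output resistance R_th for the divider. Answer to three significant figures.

Loading drop = R_th/(R_th + R_L) ≤ 0.0290, so R_th ≤ R_L · ε/(1−ε) = 82.0 kΩ × 0.0290/0.9710 = 2.45 kΩ.

R_th ≤ 2.45 kΩ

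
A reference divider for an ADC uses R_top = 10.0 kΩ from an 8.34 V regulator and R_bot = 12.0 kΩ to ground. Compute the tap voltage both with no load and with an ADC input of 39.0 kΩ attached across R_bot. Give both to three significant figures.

Open-circuit: V = 8.34 × 12.0/(10.0 + 12.0) = 4.55 V.
With the load, R_bot becomes R_bot‖R_L = 9.176 kΩ, so V = 8.34 × 9.176/19.18 = 3.99 V.

Unloaded: 4.55 V; loaded: 3.99 V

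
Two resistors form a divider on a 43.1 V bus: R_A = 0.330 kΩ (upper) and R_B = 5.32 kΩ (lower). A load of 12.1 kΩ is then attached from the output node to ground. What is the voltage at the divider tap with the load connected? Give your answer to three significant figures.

V_out ≈ 39.6 V

The load sits in parallel with R_B: R_B‖R_L = (5320 × 12100) / (5320 + 12100) = 3695 Ω.
V_out = 43.1 × 3695 / (330 + 3695) = 43.1 × 3695/4025 = 39.6 V.
(Unloaded it would have been 40.6 V.)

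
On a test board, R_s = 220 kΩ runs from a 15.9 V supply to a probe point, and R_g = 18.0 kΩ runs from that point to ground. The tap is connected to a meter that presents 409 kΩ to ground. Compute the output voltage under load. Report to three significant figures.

V_out ≈ 1.16 V

The load sits in parallel with R_g: R_g‖R_L = (18.0 × 409) / (18.0 + 409) = 17.24 kΩ.
V_out = 15.9 × 17.24 / (220 + 17.24) = 15.9 × 17.24/237.2 = 1.16 V.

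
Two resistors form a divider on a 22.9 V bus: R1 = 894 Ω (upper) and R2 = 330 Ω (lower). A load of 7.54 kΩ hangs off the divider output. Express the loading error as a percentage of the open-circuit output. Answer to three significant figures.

The divider's output (Thévenin) resistance is R1‖R2 = 241.0 Ω.
Fractional drop under load = R_th/(R_th + R_L) = 241.0 / (241.0 + 7540) = 0.03098.
So the output falls by 3.10 %.

3.10 %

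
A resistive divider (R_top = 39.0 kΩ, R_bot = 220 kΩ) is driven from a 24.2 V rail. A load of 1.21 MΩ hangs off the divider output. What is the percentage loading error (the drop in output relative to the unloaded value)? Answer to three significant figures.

2.66 %

The divider's output (Thévenin) resistance is R_top‖R_bot = 33.13 kΩ.
Fractional drop under load = R_th/(R_th + R_L) = 33.13 / (33.13 + 1210) = 0.02665.
So the output falls by 2.66 %.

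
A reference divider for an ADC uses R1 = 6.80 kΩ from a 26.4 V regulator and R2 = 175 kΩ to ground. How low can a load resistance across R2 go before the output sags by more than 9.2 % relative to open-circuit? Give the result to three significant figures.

R_L(min) ≈ 64.6 kΩ

Output resistance R_th = R1‖R2 = (6.80 × 175)/181.8 = 6.546 kΩ.
The fractional drop is R_th/(R_th + R_L); requiring this ≤ 0.0920 gives R_L ≥ R_th(1/0.0920 − 1) = 6.546 × 9.870 = 64.6 kΩ.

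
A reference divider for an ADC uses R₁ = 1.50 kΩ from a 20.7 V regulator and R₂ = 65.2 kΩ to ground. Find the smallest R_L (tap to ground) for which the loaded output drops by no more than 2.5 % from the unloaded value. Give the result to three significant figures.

R_L(min) ≈ 57.2 kΩ

Output resistance R_th = R₁‖R₂ = (1.50 × 65.2)/66.70 = 1.466 kΩ.
The fractional drop is R_th/(R_th + R_L); requiring this ≤ 0.0250 gives R_L ≥ R_th(1/0.0250 − 1) = 1.466 × 39.00 = 57.2 kΩ.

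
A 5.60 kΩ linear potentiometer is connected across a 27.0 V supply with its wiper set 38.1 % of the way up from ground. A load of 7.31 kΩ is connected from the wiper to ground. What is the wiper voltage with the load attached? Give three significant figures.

The wiper splits the pot into (1−α)R = 3.466 kΩ above and αR = 2.134 kΩ below.
Lower section ‖ load = 1.652 kΩ.
V_wiper = 27.0 × 1.652/(3.466 + 1.652) = 8.71 V.

V ≈ 8.71 V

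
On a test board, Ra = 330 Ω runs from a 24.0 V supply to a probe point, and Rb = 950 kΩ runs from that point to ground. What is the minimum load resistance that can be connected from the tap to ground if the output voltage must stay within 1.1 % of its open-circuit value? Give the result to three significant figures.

R_L(min) ≈ 29.7 kΩ

Output resistance R_th = Ra‖Rb = (330 × 950000)/950300 = 329.9 Ω.
The fractional drop is R_th/(R_th + R_L); requiring this ≤ 0.0110 gives R_L ≥ R_th(1/0.0110 − 1) = 329.9 × 89.91 = 29.7 kΩ.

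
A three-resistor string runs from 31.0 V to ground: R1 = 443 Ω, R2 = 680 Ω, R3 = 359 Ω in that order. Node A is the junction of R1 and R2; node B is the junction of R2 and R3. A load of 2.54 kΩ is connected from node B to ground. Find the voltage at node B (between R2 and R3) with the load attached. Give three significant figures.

V ≈ 6.78 V

At node B, R3 is in parallel with the load: R3‖R_L = 314.5 Ω.
Below node A the resistance is R2 + (R3‖R_L) = 994.5 Ω, so V_A = 31.0 × 994.5/1438 = 21.45 V.
Then V_B = V_A × (R3‖R_L)/(R2 + R3‖R_L) = 21.45 × 314.5/994.5 = 6.78 V.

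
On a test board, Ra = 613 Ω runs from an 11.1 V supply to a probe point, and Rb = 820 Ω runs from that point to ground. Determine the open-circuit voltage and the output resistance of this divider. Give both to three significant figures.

V_th is the open-circuit tap voltage: 11.1 × 820/(613 + 820) = 6.35 V.
With the supply zeroed, Ra and Rb appear in parallel from the tap: R_th = Ra‖Rb = (613 × 820)/1433 = 351 Ω.

V_th = 6.35 V, R_th = 351 Ω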